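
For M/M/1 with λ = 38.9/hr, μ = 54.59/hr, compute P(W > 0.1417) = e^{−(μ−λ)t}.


W ~ Exponential(μ−λ) for M/M/1.
μ − λ = 54.59 − 38.9 = 15.6900
P(W > t) = e^{−(μ−λ)t} = e^{−2.2233} = 0.108254

Final: 0.108254


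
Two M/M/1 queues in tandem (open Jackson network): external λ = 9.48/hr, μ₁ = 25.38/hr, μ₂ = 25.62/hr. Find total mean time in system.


Each node sees arrival rate λ = 9.48/hr (tandem ⇒ throughput preserved).
W₁ = 1/(μ₁−λ) = 1/(25.38−9.48) = 0.06289 hr
W₂ = 1/(μ₂−λ) = 1/(25.62−9.48) = 0.06196 hr
W_total = W₁ + W₂ = 0.06289 + 0.06196 = 0.12485 hr

Final: 0.12485 hr


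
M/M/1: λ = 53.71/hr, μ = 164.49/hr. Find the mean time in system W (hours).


W = 1/(μ−λ) = 1/(164.49 − 53.71) = 1/110.78 = 0.009027 hr

Final: 0.009027 hr


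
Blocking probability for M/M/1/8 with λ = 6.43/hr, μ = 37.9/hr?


ρ = λ/μ = 6.43/37.9 = 0.1697
P_K = (1−ρ)ρ^K/(1−ρ^(K+1)) = (0.8303·0.0000006864)/(1 − 0.0000001165)
= 0.0000005699/1.000000 = 0.0000005699

Final: 0.0000005699


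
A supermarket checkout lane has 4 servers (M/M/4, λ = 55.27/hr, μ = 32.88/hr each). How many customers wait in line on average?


a = λ/μ = 1.6810; ρ = a/4 = 0.4202
P₀ = 0.183176
Lq = P₀·a^c·ρ / (c!·(1−ρ)²) = 0.183176·7.98419·0.4202/(24·0.33612)
= 0.07619

Final: 0.07619


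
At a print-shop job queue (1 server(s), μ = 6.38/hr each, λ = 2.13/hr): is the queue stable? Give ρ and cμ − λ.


Total capacity cμ = 1·6.38 = 6.38/hr
ρ = λ/(cμ) = 2.13/6.38 = 0.3339
Stable ⇔ ρ < 1: YES
Spare capacity = cμ − λ = 6.38 − 2.13 = 4.25/hr

Final: ρ = 0.3339; stable; margin = 4.25/hr


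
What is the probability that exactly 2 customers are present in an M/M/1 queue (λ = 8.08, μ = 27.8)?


ρ = 8.08/27.8 = 0.2906
P_n = (1−ρ)·ρ^n = (1 − 0.2906)·0.2906^2 = 0.7094·0.084476 = 0.059923

Final: 0.059923


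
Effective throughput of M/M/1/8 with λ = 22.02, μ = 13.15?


ρ = 1.6745; P_K = (1−ρ)ρ^8/(1−ρ^9) = 0.406745
λ_eff = λ(1 − P_K) = 22.02·(1 − 0.406745) = 22.02·0.593255 = 13.0635 /hr

Final: 13.0635 /hr


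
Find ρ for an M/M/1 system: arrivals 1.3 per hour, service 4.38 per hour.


ρ = λ/μ = 1.3/4.38 = 0.2968

Final: 0.2968


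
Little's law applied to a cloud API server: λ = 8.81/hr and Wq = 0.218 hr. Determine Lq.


Lq = λWq = 8.81·0.218 = 1.9206

Final: 1.9206


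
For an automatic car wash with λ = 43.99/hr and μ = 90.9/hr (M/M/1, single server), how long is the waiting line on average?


ρ = 43.99/90.9 = 0.4839
Lq = ρ²/(1−ρ) = 0.2342/0.5161 = 0.4538

Final: 0.4538


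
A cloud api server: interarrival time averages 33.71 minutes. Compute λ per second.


λ = 1/(interarrival time) in consistent units.
1 second = 0.0166667 min, so λ = 0.0166667/33.71 = 0.0004944 per second

Final: 0.0004944 /sec


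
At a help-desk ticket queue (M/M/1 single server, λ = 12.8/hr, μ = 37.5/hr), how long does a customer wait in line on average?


ρ = 12.8/37.5 = 0.3413
Wq = ρ/(μ−λ) = 0.3413/(37.5 − 12.8) = 0.3413/24.70 = 0.01382 hr

Final: 0.01382 hr


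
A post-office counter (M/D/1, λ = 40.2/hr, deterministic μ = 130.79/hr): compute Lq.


ρ = 40.2/130.79 = 0.3074
M/D/1: Lq = ρ²/(2(1−ρ)) = 0.09447/(2·0.6926) = 0.06820

Final: 0.06820


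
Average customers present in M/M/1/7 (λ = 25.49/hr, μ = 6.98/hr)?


ρ = 25.49/6.98 = 3.6519
L = ρ[1 − (K+1)ρ^K + Kρ^(K+1)] / [(1−ρ)(1−ρ^(K+1))]
Numerator: 3.6519·(1 − 8·8661.655169 + 7·31631.173388) = 555543.128306
Denominator: (-2.6519)·(-31630.173388) = 83878.869542
L = 555543.128306/83878.869542 = 6.6232

Final: 6.6232


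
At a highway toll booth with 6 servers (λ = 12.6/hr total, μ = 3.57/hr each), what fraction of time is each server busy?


ρ = λ/(cμ) = 12.6/(6·3.57) = 12.6/21.42 = 0.5882

Final: 0.5882


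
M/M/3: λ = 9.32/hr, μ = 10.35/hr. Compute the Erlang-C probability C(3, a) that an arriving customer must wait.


a = λ/μ = 0.9005; ρ = a/3 = 0.3002
P₀ = 0.403257 (from M/M/c formula)
C(c,a) = [a^c/(c!(1−ρ))]·P₀ = [0.73017/(6·0.6998)]·0.403257
= 0.17389·0.403257 = 0.070123

Final: 0.070123


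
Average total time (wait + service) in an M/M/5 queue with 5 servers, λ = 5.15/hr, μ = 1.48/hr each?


a = 3.4797; ρ = 0.6959; P₀ = 0.026562
Lq = P₀·a^c·ρ/(c!(1−ρ)²) = 0.85011
Wq = Lq/λ = 0.85011/5.15 = 0.16507 hr
W = Wq + 1/μ = 0.16507 + 0.67568 = 0.84075 hr

Final: 0.84075 hr


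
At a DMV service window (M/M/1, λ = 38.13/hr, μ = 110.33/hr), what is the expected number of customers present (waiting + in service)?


ρ = λ/μ = 38.13/110.33 = 0.3456
L = ρ/(1−ρ) = 0.3456/(1 − 0.3456) = 0.3456/0.6544 = 0.5281

Final: 0.5281


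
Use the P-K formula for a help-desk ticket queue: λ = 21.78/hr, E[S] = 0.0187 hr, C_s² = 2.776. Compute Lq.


ρ = λ·E[S] = 21.78·0.0187 = 0.4073
Lq = ρ²(1+C_s²)/(2(1−ρ)) = 0.1659·(1+2.776)/(2·0.5927)
= 0.1659·3.7760/1.1854 = 0.52839

Final: 0.52839


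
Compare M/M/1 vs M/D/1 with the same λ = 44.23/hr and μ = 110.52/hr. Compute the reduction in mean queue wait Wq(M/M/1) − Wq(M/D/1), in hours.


ρ = 44.23/110.52 = 0.4002
Wq(M/M/1) = ρ/(μ−λ) = 0.4002/66.29 = 0.006037 hr
Wq(M/D/1) = ρ/(2(μ−λ)) = 0.003019 hr
Savings = 0.006037 − 0.003019 = 0.003019 hr

Final: 0.003019 hr


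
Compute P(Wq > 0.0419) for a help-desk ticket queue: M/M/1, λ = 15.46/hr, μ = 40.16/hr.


ρ = 15.46/40.16 = 0.3850
P(Wq > t) = ρ·e^{−(μ−λ)t} = 0.3850·e^{−1.0349}
= 0.3850·0.355251 = 0.136758

Final: 0.136758


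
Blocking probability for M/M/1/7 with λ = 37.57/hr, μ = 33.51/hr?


ρ = λ/μ = 37.57/33.51 = 1.1212
P_K = (1−ρ)ρ^K/(1−ρ^(K+1)) = (-0.1212·2.226729)/(1 − 2.496515)
= -0.269786/-1.496515 = 0.180276

Final: 0.180276


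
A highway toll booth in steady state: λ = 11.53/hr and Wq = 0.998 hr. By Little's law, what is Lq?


Lq = λWq = 11.53·0.998 = 11.5069

Final: 11.5069


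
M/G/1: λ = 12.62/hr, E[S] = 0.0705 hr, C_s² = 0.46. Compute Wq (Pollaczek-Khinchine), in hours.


ρ = λ·E[S] = 12.62·0.0705 = 0.8897
E[S²] = E[S]²(1+C_s²) = 0.0705²·(1+0.46) = 0.007257
Wq = λ·E[S²]/(2(1−ρ)) = 12.62·0.007257/(2·0.1103) = 0.41517 hr

Final: 0.41517 hr


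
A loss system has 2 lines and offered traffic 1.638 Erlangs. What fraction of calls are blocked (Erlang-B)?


B(c,a) = (a^c/c!) / Σ_{k=0}^{c} a^k/k!
a^2/2! = 1.341522
Σ terms (k=0..2): 1.00000 + 1.63800 + 1.34152 = 3.979522
B = 1.341522/3.979522 = 0.337106

Final: 0.337106


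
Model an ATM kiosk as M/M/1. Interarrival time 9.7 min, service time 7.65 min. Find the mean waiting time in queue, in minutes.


λ = 60/9.7 = 6.1856 /hr
μ = 60/7.65 = 7.8431 /hr
ρ = λ/μ = 6.1856/7.8431 = 0.7887
Wq = ρ/(μ−λ) = 0.7887/(7.8431−6.1856) = 0.47579 hr
In minutes: 0.47579·60 = 28.548 min

Final: 28.548 min


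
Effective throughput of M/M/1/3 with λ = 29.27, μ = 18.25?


ρ = 1.6038; P_K = (1−ρ)ρ^3/(1−ρ^4) = 0.443526
λ_eff = λ(1 − P_K) = 29.27·(1 − 0.443526) = 29.27·0.556474 = 16.2880 /hr

Final: 16.2880 /hr


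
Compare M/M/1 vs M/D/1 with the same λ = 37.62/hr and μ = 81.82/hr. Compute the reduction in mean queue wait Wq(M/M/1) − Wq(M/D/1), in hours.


ρ = 37.62/81.82 = 0.4598
Wq(M/M/1) = ρ/(μ−λ) = 0.4598/44.20 = 0.01040 hr
Wq(M/D/1) = ρ/(2(μ−λ)) = 0.005201 hr
Savings = 0.01040 − 0.005201 = 0.005201 hr

Final: 0.005201 hr


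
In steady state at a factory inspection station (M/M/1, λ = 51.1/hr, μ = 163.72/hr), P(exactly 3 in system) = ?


ρ = 51.1/163.72 = 0.3121
P_n = (1−ρ)·ρ^n = (1 − 0.3121)·0.3121^3 = 0.6879·0.030406 = 0.020916

Final: 0.020916


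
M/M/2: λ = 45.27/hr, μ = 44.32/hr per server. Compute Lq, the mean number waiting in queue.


a = λ/μ = 1.0214; ρ = a/2 = 0.5107
P₀ = 0.323874
Lq = P₀·a^c·ρ / (c!·(1−ρ)²) = 0.323874·1.04333·0.5107/(2·0.23940)
= 0.36044

Final: 0.36044


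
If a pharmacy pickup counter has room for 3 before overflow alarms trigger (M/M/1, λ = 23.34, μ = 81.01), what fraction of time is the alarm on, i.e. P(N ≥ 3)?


ρ = 23.34/81.01 = 0.2881
P(N ≥ n) = ρ^n = 0.2881^3 = 0.023916

Final: 0.023916


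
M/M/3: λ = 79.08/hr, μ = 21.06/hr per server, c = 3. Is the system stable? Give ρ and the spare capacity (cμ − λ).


Total capacity cμ = 3·21.06 = 63.18/hr
ρ = λ/(cμ) = 79.08/63.18 = 1.2517
Stable ⇔ ρ < 1: NO
Spare capacity = cμ − λ = 63.18 − 79.08 = -15.90/hr

Final: ρ = 1.2517; unstable; margin = -15.90/hr


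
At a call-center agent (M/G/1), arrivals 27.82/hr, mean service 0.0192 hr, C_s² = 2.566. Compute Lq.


ρ = λ·E[S] = 27.82·0.0192 = 0.5341
Lq = ρ²(1+C_s²)/(2(1−ρ)) = 0.2853·(1+2.566)/(2·0.4659)
= 0.2853·3.5660/0.9317 = 1.09198

Final: 1.09198


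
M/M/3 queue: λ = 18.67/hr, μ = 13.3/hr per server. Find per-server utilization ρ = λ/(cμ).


ρ = λ/(cμ) = 18.67/(3·13.3) = 18.67/39.90 = 0.4679

Final: 0.4679


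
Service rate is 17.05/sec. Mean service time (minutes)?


Mean service time = 1/μ = 1/17.05 second = 0.05865 second
In minutes: 0.05865 × 0.0166667 = 0.0009775 min

Final: 0.0009775 min


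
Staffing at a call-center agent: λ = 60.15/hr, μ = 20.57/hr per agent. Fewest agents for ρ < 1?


Stability requires cμ > λ ⇔ c > λ/μ.
λ/μ = 60.15/20.57 = 2.9242
Minimum integer c = ⌊2.9242⌋ + 1 = 3
Check: 3·20.57 = 61.71 > 60.15, while 2·20.57 = 41.14 ≤ 60.15

Final: 3 servers


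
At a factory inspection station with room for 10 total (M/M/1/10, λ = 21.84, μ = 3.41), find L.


ρ = 21.84/3.41 = 6.4047
L = ρ[1 − (K+1)ρ^K + Kρ^(K+1)] / [(1−ρ)(1−ρ^(K+1))]
Numerator: 6.4047·(1 − 11·116140194.872005 + 10·743842186.511609) = 39458537577.690605
Denominator: (-5.4047)·(-743842185.511609) = 4020237970.375061
L = 39458537577.690605/4020237970.375061 = 9.8150

Final: 9.8150


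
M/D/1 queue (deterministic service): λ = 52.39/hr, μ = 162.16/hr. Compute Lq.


ρ = 52.39/162.16 = 0.3231
M/D/1: Lq = ρ²/(2(1−ρ)) = 0.1044/(2·0.6769) = 0.07710

Final: 0.07710


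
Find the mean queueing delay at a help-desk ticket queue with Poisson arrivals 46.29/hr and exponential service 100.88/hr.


ρ = 46.29/100.88 = 0.4589
Wq = ρ/(μ−λ) = 0.4589/(100.88 − 46.29) = 0.4589/54.59 = 0.008406 hr

Final: 0.008406 hr


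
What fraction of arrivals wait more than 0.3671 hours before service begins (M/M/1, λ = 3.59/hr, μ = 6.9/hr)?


ρ = 3.59/6.9 = 0.5203
P(Wq > t) = ρ·e^{−(μ−λ)t} = 0.5203·e^{−1.2151}
= 0.5203·0.296680 = 0.154360

Final: 0.154360


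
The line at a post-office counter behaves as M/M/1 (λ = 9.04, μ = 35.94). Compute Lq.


ρ = 9.04/35.94 = 0.2515
Lq = ρ²/(1−ρ) = 0.06327/0.7485 = 0.08453

Final: 0.08453


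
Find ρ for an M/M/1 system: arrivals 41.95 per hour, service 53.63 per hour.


ρ = λ/μ = 41.95/53.63 = 0.7822

Final: 0.7822


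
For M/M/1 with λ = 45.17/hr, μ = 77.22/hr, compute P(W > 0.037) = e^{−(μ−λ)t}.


W ~ Exponential(μ−λ) for M/M/1.
μ − λ = 77.22 − 45.17 = 32.0500
P(W > t) = e^{−(μ−λ)t} = e^{−1.1858} = 0.305486

Final: 0.305486


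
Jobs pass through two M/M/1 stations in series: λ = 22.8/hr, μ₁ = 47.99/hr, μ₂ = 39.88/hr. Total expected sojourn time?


Each node sees arrival rate λ = 22.8/hr (tandem ⇒ throughput preserved).
W₁ = 1/(μ₁−λ) = 1/(47.99−22.8) = 0.03970 hr
W₂ = 1/(μ₂−λ) = 1/(39.88−22.8) = 0.05855 hr
W_total = W₁ + W₂ = 0.03970 + 0.05855 = 0.09825 hr

Final: 0.09825 hr


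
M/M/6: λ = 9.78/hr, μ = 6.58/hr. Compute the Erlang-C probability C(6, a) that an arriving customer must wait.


a = λ/μ = 1.4863; ρ = a/6 = 0.2477
P₀ = 0.226150 (from M/M/c formula)
C(c,a) = [a^c/(c!(1−ρ))]·P₀ = [10.78146/(720·0.7523)]·0.226150
= 0.01991·0.226150 = 0.004502

Final: 0.004502


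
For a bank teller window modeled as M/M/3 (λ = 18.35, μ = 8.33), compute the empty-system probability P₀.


a = λ/μ = 18.35/8.33 = 2.2029; ρ = a/c = 0.7343
Σ_{k=0}^{2} a^k/k! (terms k=0..2) = 1.00000 + 2.20288 + 2.42634 = 5.62922
Tail: a^3/(3!(1−ρ)) = 10.68989/(6·0.2657) = 6.70533
P₀ = 1/(5.62922 + 6.70533) = 1/12.33455 = 0.081073

Final: 0.081073


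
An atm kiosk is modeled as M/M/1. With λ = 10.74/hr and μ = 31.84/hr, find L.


ρ = λ/μ = 10.74/31.84 = 0.3373
L = ρ/(1−ρ) = 0.3373/(1 − 0.3373) = 0.3373/0.6627 = 0.5090

Final: 0.5090


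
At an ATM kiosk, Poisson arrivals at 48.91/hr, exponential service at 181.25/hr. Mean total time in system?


W = 1/(μ−λ) = 1/(181.25 − 48.91) = 1/132.34 = 0.007556 hr

Final: 0.007556 hr


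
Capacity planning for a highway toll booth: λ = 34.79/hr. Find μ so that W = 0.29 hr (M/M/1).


W = 1/(μ−λ) ⇒ μ − λ = 1/W = 1/0.29 = 3.4483
μ = λ + 1/W = 34.79 + 3.4483 = 38.2383 per hr

Final: 38.2383 /hr


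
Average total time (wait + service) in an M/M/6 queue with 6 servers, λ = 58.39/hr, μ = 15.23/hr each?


a = 3.8339; ρ = 0.6390; P₀ = 0.020122
Lq = P₀·a^c·ρ/(c!(1−ρ)²) = 0.43510
Wq = Lq/λ = 0.43510/58.39 = 0.007452 hr
W = Wq + 1/μ = 0.007452 + 0.06566 = 0.07311 hr

Final: 0.07311 hr


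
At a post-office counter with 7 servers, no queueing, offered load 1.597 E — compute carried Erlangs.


B(7,1.597) = 0.001065 (Erlang-B)
Carried load = a(1 − B) = 1.597·(1 − 0.001065) = 1.597·0.998935 = 1.5953 E

Final: 1.5953 Erlangs


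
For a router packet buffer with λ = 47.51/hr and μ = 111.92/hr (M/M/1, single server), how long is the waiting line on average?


ρ = 47.51/111.92 = 0.4245
Lq = ρ²/(1−ρ) = 0.1802/0.5755 = 0.3131

Final: 0.3131


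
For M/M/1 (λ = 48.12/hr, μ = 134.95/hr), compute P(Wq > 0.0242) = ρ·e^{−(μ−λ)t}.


ρ = 48.12/134.95 = 0.3566
P(Wq > t) = ρ·e^{−(μ−λ)t} = 0.3566·e^{−2.1013}
= 0.3566·0.122299 = 0.043609

Final: 0.043609


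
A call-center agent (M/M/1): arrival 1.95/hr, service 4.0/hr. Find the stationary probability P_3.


ρ = 1.95/4.0 = 0.4875
P_n = (1−ρ)·ρ^n = (1 − 0.4875)·0.4875^3 = 0.5125·0.115857 = 0.059377

Final: 0.059377


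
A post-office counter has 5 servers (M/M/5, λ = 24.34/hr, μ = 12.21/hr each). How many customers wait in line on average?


a = λ/μ = 1.9934; ρ = a/5 = 0.3987
P₀ = 0.135229
Lq = P₀·a^c·ρ / (c!·(1−ρ)²) = 0.135229·31.47926·0.3987/(120·0.36157)
= 0.03912

Final: 0.03912


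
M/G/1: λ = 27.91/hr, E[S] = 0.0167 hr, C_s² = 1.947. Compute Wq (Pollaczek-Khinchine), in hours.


ρ = λ·E[S] = 27.91·0.0167 = 0.4661
E[S²] = E[S]²(1+C_s²) = 0.0167²·(1+1.947) = 0.0008219
Wq = λ·E[S²]/(2(1−ρ)) = 27.91·0.0008219/(2·0.5339) = 0.02148 hr

Final: 0.02148 hr


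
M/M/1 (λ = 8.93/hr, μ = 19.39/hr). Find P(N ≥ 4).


ρ = 8.93/19.39 = 0.4605
P(N ≥ n) = ρ^n = 0.4605^4 = 0.044988

Final: 0.044988


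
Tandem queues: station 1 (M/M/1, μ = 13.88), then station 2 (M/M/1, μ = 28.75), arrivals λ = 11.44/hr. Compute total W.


Each node sees arrival rate λ = 11.44/hr (tandem ⇒ throughput preserved).
W₁ = 1/(μ₁−λ) = 1/(13.88−11.44) = 0.40984 hr
W₂ = 1/(μ₂−λ) = 1/(28.75−11.44) = 0.05777 hr
W_total = W₁ + W₂ = 0.40984 + 0.05777 = 0.46761 hr

Final: 0.46761 hr


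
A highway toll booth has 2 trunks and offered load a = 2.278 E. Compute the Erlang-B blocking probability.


B(c,a) = (a^c/c!) / Σ_{k=0}^{c} a^k/k!
a^2/2! = 2.594642
Σ terms (k=0..2): 1.00000 + 2.27800 + 2.59464 = 5.872642
B = 2.594642/5.872642 = 0.441819

Final: 0.441819


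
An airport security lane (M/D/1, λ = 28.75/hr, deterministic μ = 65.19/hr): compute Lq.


ρ = 28.75/65.19 = 0.4410
M/D/1: Lq = ρ²/(2(1−ρ)) = 0.1945/(2·0.5590) = 0.17397

Final: 0.17397


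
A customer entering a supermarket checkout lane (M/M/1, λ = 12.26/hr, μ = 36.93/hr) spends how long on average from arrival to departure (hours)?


W = 1/(μ−λ) = 1/(36.93 − 12.26) = 1/24.67 = 0.04054 hr

Final: 0.04054 hr


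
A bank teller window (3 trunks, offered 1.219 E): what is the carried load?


B(3,1.219) = 0.092497 (Erlang-B)
Carried load = a(1 − B) = 1.219·(1 − 0.092497) = 1.219·0.907503 = 1.1062 E

Final: 1.1062 Erlangs


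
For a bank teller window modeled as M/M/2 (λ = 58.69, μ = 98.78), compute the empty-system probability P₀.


a = λ/μ = 58.69/98.78 = 0.5941; ρ = a/c = 0.2971
Σ_{k=0}^{1} a^k/k! (terms k=0..1) = 1.00000 + 0.59415 = 1.59415
Tail: a^2/(2!(1−ρ)) = 0.35301/(2·0.7029) = 0.25110
P₀ = 1/(1.59415 + 0.25110) = 1/1.84525 = 0.541932

Final: 0.541932


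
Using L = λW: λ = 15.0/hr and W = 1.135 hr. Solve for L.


L = λW = 15.0·1.135 = 17.0250

Final: 17.0250


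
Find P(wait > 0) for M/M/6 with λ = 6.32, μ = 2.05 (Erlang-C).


a = λ/μ = 3.0829; ρ = a/6 = 0.5138
P₀ = 0.044931 (from M/M/c formula)
C(c,a) = [a^c/(c!(1−ρ))]·P₀ = [858.57711/(720·0.4862)]·0.044931
= 2.45274·0.044931 = 0.110205

Final: 0.110205


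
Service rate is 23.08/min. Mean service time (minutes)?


Mean service time = 1/μ = 1/23.08 minute = 0.04333 minute
In minutes: 0.04333 × 1 = 0.04333 min

Final: 0.04333 min


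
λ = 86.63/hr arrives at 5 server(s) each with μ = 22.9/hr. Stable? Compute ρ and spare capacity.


Total capacity cμ = 5·22.9 = 114.50/hr
ρ = λ/(cμ) = 86.63/114.50 = 0.7566
Stable ⇔ ρ < 1: YES
Spare capacity = cμ − λ = 114.50 − 86.63 = 27.87/hr

Final: ρ = 0.7566; stable; margin = 27.87/hr


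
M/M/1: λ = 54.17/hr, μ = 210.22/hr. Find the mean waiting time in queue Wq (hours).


ρ = 54.17/210.22 = 0.2577
Wq = ρ/(μ−λ) = 0.2577/(210.22 − 54.17) = 0.2577/156.05 = 0.001651 hr

Final: 0.001651 hr


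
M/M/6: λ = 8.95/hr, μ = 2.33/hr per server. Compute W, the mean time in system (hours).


a = 3.8412; ρ = 0.6402; P₀ = 0.019958
Lq = P₀·a^c·ρ/(c!(1−ρ)²) = 0.44034
Wq = Lq/λ = 0.44034/8.95 = 0.04920 hr
W = Wq + 1/μ = 0.04920 + 0.42918 = 0.47838 hr

Final: 0.47838 hr


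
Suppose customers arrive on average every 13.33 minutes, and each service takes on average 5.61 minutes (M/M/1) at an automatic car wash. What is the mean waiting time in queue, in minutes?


λ = 60/13.33 = 4.5011 /hr
μ = 60/5.61 = 10.6952 /hr
ρ = λ/μ = 4.5011/10.6952 = 0.4209
Wq = ρ/(μ−λ) = 0.4209/(10.6952−4.5011) = 0.06794 hr
In minutes: 0.06794·60 = 4.077 min

Final: 4.077 min


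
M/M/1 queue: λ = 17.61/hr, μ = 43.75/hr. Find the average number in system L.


ρ = λ/μ = 17.61/43.75 = 0.4025
L = ρ/(1−ρ) = 0.4025/(1 − 0.4025) = 0.4025/0.5975 = 0.6737

Final: 0.6737


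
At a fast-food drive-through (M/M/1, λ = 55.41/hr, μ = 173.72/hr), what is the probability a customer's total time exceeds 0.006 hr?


W ~ Exponential(μ−λ) for M/M/1.
μ − λ = 173.72 − 55.41 = 118.3100
P(W > t) = e^{−(μ−λ)t} = e^{−0.7099} = 0.491713

Final: 0.491713


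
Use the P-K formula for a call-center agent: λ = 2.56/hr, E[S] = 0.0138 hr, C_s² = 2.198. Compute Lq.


ρ = λ·E[S] = 2.56·0.0138 = 0.03533
Lq = ρ²(1+C_s²)/(2(1−ρ)) = 0.001248·(1+2.198)/(2·0.9647)
= 0.001248·3.1980/1.9293 = 0.002069

Final: 0.002069


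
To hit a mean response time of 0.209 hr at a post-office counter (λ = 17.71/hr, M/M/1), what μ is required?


W = 1/(μ−λ) ⇒ μ − λ = 1/W = 1/0.209 = 4.7847
μ = λ + 1/W = 17.71 + 4.7847 = 22.4947 per hr

Final: 22.4947 /hr


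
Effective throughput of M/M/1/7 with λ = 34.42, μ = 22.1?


ρ = 1.5575; P_K = (1−ρ)ρ^7/(1−ρ^8) = 0.368577
λ_eff = λ(1 − P_K) = 34.42·(1 − 0.368577) = 34.42·0.631423 = 21.7336 /hr

Final: 21.7336 /hr


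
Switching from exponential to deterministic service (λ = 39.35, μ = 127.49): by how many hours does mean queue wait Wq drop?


ρ = 39.35/127.49 = 0.3087
Wq(M/M/1) = ρ/(μ−λ) = 0.3087/88.14 = 0.003502 hr
Wq(M/D/1) = ρ/(2(μ−λ)) = 0.001751 hr
Savings = 0.003502 − 0.001751 = 0.001751 hr

Final: 0.001751 hr


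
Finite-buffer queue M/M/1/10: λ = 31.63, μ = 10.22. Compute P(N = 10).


ρ = λ/μ = 31.63/10.22 = 3.0949
P_K = (1−ρ)ρ^K/(1−ρ^(K+1)) = (-2.0949·80627.456788)/(1 − 249534.878493)
= -168907.421705/-249533.878493 = 0.676892

Final: 0.676892


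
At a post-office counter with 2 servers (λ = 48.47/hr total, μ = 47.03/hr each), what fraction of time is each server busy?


ρ = λ/(cμ) = 48.47/(2·47.03) = 48.47/94.06 = 0.5153

Final: 0.5153


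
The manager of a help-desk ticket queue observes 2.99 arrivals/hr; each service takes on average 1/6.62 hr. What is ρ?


ρ = λ/μ = 2.99/6.62 = 0.4517

Final: 0.4517


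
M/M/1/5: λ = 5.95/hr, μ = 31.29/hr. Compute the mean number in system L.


ρ = 5.95/31.29 = 0.1902
L = ρ[1 − (K+1)ρ^K + Kρ^(K+1)] / [(1−ρ)(1−ρ^(K+1))]
Numerator: 0.1902·(1 − 6·0.0002486 + 5·0.00004728) = 0.189918
Denominator: (0.8098)·(0.999953) = 0.809805
L = 0.189918/0.809805 = 0.2345

Final: 0.2345


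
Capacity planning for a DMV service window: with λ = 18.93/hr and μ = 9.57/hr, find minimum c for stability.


Stability requires cμ > λ ⇔ c > λ/μ.
λ/μ = 18.93/9.57 = 1.9781
Minimum integer c = ⌊1.9781⌋ + 1 = 2
Check: 2·9.57 = 19.14 > 18.93, while 1·9.57 = 9.57 ≤ 18.93

Final: 2 servers


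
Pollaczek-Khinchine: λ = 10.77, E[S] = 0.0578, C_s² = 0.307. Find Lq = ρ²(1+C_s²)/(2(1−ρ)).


ρ = λ·E[S] = 10.77·0.0578 = 0.6225
Lq = ρ²(1+C_s²)/(2(1−ρ)) = 0.3875·(1+0.307)/(2·0.3775)
= 0.3875·1.3070/0.7550 = 0.67085

Final: 0.67085


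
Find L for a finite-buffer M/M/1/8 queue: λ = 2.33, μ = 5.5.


ρ = 2.33/5.5 = 0.4236
L = ρ[1 − (K+1)ρ^K + Kρ^(K+1)] / [(1−ρ)(1−ρ^(K+1))]
Numerator: 0.4236·(1 − 9·0.001037 + 8·0.0004395) = 0.421170
Denominator: (0.5764)·(0.999561) = 0.576110
L = 0.421170/0.576110 = 0.7311

Final: 0.7311


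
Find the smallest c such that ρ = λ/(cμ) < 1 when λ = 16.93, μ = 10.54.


Stability requires cμ > λ ⇔ c > λ/μ.
λ/μ = 16.93/10.54 = 1.6063
Minimum integer c = ⌊1.6063⌋ + 1 = 2
Check: 2·10.54 = 21.08 > 16.93, while 1·10.54 = 10.54 ≤ 16.93

Final: 2 servers


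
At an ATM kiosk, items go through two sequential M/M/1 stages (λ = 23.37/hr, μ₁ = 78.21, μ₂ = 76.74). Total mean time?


Each node sees arrival rate λ = 23.37/hr (tandem ⇒ throughput preserved).
W₁ = 1/(μ₁−λ) = 1/(78.21−23.37) = 0.01823 hr
W₂ = 1/(μ₂−λ) = 1/(76.74−23.37) = 0.01874 hr
W_total = W₁ + W₂ = 0.01823 + 0.01874 = 0.03697 hr

Final: 0.03697 hr


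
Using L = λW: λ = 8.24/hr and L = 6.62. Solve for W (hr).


W = L/λ = 6.62/8.24 = 0.8034 hr

Final: 0.8034 hr


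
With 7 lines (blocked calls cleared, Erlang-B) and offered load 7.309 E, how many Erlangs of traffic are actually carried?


B(7,7.309) = 0.267774 (Erlang-B)
Carried load = a(1 − B) = 7.309·(1 − 0.267774) = 7.309·0.732226 = 5.3518 E

Final: 5.3518 Erlangs


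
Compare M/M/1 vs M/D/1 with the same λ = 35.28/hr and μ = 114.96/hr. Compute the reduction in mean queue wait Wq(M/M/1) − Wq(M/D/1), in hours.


ρ = 35.28/114.96 = 0.3069
Wq(M/M/1) = ρ/(μ−λ) = 0.3069/79.68 = 0.003852 hr
Wq(M/D/1) = ρ/(2(μ−λ)) = 0.001926 hr
Savings = 0.003852 − 0.001926 = 0.001926 hr

Final: 0.001926 hr


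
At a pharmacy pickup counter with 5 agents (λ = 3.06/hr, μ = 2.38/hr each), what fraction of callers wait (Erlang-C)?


a = λ/μ = 1.2857; ρ = a/5 = 0.2571
P₀ = 0.276263 (from M/M/c formula)
C(c,a) = [a^c/(c!(1−ρ))]·P₀ = [3.51336/(120·0.7429)]·0.276263
= 0.03941·0.276263 = 0.010888

Final: 0.010888


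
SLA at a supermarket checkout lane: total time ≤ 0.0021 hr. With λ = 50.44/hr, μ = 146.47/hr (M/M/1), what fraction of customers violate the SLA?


W ~ Exponential(μ−λ) for M/M/1.
μ − λ = 146.47 − 50.44 = 96.0300
P(W > t) = e^{−(μ−λ)t} = e^{−0.2017} = 0.817370

Final: 0.817370


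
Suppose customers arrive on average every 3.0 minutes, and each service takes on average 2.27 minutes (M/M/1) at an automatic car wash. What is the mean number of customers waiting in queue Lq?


λ = 60/3.0 = 20.0000 /hr
μ = 60/2.27 = 26.4317 /hr
ρ = λ/μ = 20.0000/26.4317 = 0.7567
Lq = ρ²/(1−ρ) = 0.5725/0.2433 = 2.3529

Final: 2.3529


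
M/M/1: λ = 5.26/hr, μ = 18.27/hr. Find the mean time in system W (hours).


W = 1/(μ−λ) = 1/(18.27 − 5.26) = 1/13.01 = 0.07686 hr

Final: 0.07686 hr


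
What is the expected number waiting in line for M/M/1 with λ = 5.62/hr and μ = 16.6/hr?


ρ = 5.62/16.6 = 0.3386
Lq = ρ²/(1−ρ) = 0.1146/0.6614 = 0.1733

Final: 0.1733


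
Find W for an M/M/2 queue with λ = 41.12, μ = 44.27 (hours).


a = 0.9288; ρ = 0.4644; P₀ = 0.365726
Lq = P₀·a^c·ρ/(c!(1−ρ)²) = 0.25544
Wq = Lq/λ = 0.25544/41.12 = 0.006212 hr
W = Wq + 1/μ = 0.006212 + 0.02259 = 0.02880 hr

Final: 0.02880 hr


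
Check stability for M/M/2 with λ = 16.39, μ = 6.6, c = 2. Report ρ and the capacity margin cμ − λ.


Total capacity cμ = 2·6.6 = 13.20/hr
ρ = λ/(cμ) = 16.39/13.20 = 1.2417
Stable ⇔ ρ < 1: NO
Spare capacity = cμ − λ = 13.20 − 16.39 = -3.19/hr

Final: ρ = 1.2417; unstable; margin = -3.19/hr


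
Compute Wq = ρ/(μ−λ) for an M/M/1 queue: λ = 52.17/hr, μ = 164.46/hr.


ρ = 52.17/164.46 = 0.3172
Wq = ρ/(μ−λ) = 0.3172/(164.46 − 52.17) = 0.3172/112.29 = 0.002825 hr

Final: 0.002825 hr


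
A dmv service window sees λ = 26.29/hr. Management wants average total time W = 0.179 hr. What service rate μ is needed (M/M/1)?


W = 1/(μ−λ) ⇒ μ − λ = 1/W = 1/0.179 = 5.5866
μ = λ + 1/W = 26.29 + 5.5866 = 31.8766 per hr

Final: 31.8766 /hr


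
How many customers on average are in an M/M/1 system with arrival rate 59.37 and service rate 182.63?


ρ = λ/μ = 59.37/182.63 = 0.3251
L = ρ/(1−ρ) = 0.3251/(1 − 0.3251) = 0.3251/0.6749 = 0.4817

Final: 0.4817


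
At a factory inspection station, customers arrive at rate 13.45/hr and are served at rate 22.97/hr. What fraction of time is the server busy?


ρ = λ/μ = 13.45/22.97 = 0.5855

Final: 0.5855


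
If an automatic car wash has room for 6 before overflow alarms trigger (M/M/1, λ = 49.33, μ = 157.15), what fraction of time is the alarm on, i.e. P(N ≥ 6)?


ρ = 49.33/157.15 = 0.3139
P(N ≥ n) = ρ^n = 0.3139^6 = 0.0009567

Final: 0.0009567


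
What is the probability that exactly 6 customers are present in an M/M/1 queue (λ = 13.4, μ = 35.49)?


ρ = 13.4/35.49 = 0.3776
P_n = (1−ρ)·ρ^n = (1 − 0.3776)·0.3776^6 = 0.6224·0.002897 = 0.001803

Final: 0.001803


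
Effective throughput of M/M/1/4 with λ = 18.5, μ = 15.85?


ρ = 1.1672; P_K = (1−ρ)ρ^4/(1−ρ^5) = 0.266065
λ_eff = λ(1 − P_K) = 18.5·(1 − 0.266065) = 18.5·0.733935 = 13.5778 /hr

Final: 13.5778 /hr


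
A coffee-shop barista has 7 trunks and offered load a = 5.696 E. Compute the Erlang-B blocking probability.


B(c,a) = (a^c/c!) / Σ_{k=0}^{c} a^k/k!
a^7/7! = 38.597514
Σ terms (k=0..7): 1.00000 + 5.69600 + 16.22221 + 30.80057 + 43.86001 + 49.96532 + 47.43374 + 38.59751 = 233.575353
B = 38.597514/233.575353 = 0.165247

Final: 0.165247


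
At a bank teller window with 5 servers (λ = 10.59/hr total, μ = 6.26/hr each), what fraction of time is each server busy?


ρ = λ/(cμ) = 10.59/(5·6.26) = 10.59/31.30 = 0.3383

Final: 0.3383


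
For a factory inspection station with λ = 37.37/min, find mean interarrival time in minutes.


Mean interarrival time = 1/λ = 1/37.37 minute = 0.02676 minute
In minutes: 0.02676 × 1 = 0.02676 min

Final: 0.02676 min


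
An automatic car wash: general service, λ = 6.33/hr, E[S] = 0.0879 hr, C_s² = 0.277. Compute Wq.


ρ = λ·E[S] = 6.33·0.0879 = 0.5564
E[S²] = E[S]²(1+C_s²) = 0.0879²·(1+0.277) = 0.009867
Wq = λ·E[S²]/(2(1−ρ)) = 6.33·0.009867/(2·0.4436) = 0.07040 hr

Final: 0.07040 hr


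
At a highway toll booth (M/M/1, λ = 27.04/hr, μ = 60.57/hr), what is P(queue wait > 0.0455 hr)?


ρ = 27.04/60.57 = 0.4464
P(Wq > t) = ρ·e^{−(μ−λ)t} = 0.4464·e^{−1.5256}
= 0.4464·0.217487 = 0.097092

Final: 0.097092


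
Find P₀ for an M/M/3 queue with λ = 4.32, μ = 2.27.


a = λ/μ = 4.32/2.27 = 1.9031; ρ = a/c = 0.6344
Σ_{k=0}^{2} a^k/k! (terms k=0..2) = 1.00000 + 1.90308 + 1.81086 = 4.71395
Tail: a^3/(3!(1−ρ)) = 6.89245/(6·0.3656) = 3.14174
P₀ = 1/(4.71395 + 3.14174) = 1/7.85569 = 0.127296

Final: 0.127296


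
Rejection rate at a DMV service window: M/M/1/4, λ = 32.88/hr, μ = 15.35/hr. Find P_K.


ρ = λ/μ = 32.88/15.35 = 2.1420
P_K = (1−ρ)ρ^K/(1−ρ^(K+1)) = (-1.1420·21.052017)/(1 − 45.093832)
= -24.041815/-44.093832 = 0.545242

Final: 0.545242


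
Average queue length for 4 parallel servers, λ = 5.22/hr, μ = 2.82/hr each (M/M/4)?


a = λ/μ = 1.8511; ρ = a/4 = 0.4628
P₀ = 0.153094
Lq = P₀·a^c·ρ / (c!·(1−ρ)²) = 0.153094·11.74047·0.4628/(24·0.28862)
= 0.12008

Final: 0.12008


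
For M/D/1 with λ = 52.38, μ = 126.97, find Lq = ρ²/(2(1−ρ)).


ρ = 52.38/126.97 = 0.4125
M/D/1: Lq = ρ²/(2(1−ρ)) = 0.1702/(2·0.5875) = 0.14485

Final: 0.14485


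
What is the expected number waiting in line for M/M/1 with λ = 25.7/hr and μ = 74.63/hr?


ρ = 25.7/74.63 = 0.3444
Lq = ρ²/(1−ρ) = 0.1186/0.6556 = 0.1809

Final: 0.1809


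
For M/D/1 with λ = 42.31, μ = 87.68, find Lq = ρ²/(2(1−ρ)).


ρ = 42.31/87.68 = 0.4826
M/D/1: Lq = ρ²/(2(1−ρ)) = 0.2329/(2·0.5174) = 0.22500

Final: 0.22500


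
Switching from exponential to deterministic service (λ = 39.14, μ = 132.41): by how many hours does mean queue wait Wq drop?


ρ = 39.14/132.41 = 0.2956
Wq(M/M/1) = ρ/(μ−λ) = 0.2956/93.27 = 0.003169 hr
Wq(M/D/1) = ρ/(2(μ−λ)) = 0.001585 hr
Savings = 0.003169 − 0.001585 = 0.001585 hr

Final: 0.001585 hr


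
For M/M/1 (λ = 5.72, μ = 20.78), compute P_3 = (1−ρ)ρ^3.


ρ = 5.72/20.78 = 0.2753
P_n = (1−ρ)·ρ^n = (1 − 0.2753)·0.2753^3 = 0.7247·0.020857 = 0.015116

Final: 0.015116


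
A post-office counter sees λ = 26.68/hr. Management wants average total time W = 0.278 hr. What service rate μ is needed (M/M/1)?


W = 1/(μ−λ) ⇒ μ − λ = 1/W = 1/0.278 = 3.5971
μ = λ + 1/W = 26.68 + 3.5971 = 30.2771 per hr

Final: 30.2771 /hr


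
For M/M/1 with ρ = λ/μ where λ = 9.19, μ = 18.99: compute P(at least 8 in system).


ρ = 9.19/18.99 = 0.4839
P(N ≥ n) = ρ^n = 0.4839^8 = 0.003008

Final: 0.003008


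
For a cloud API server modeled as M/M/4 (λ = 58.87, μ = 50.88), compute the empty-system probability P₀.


a = λ/μ = 58.87/50.88 = 1.1570; ρ = a/c = 0.2893
Σ_{k=0}^{3} a^k/k! (terms k=0..3) = 1.00000 + 1.15704 + 0.66937 + 0.25816 = 3.08456
Tail: a^4/(4!(1−ρ)) = 1.79221/(24·0.7107) = 0.10507
P₀ = 1/(3.08456 + 0.10507) = 1/3.18963 = 0.313516

Final: 0.313516


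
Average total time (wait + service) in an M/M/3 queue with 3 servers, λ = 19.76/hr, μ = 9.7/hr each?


a = 2.0371; ρ = 0.6790; P₀ = 0.105243
Lq = P₀·a^c·ρ/(c!(1−ρ)²) = 0.97741
Wq = Lq/λ = 0.97741/19.76 = 0.04946 hr
W = Wq + 1/μ = 0.04946 + 0.10309 = 0.15256 hr

Final: 0.15256 hr


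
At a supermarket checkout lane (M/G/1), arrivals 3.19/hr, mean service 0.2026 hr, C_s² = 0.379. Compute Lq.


ρ = λ·E[S] = 3.19·0.2026 = 0.6463
Lq = ρ²(1+C_s²)/(2(1−ρ)) = 0.4177·(1+0.379)/(2·0.3537)
= 0.4177·1.3790/0.7074 = 0.81424

Final: 0.81424


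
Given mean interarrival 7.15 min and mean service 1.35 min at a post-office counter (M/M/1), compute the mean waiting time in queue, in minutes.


λ = 60/7.15 = 8.3916 /hr
μ = 60/1.35 = 44.4444 /hr
ρ = λ/μ = 8.3916/44.4444 = 0.1888
Wq = ρ/(μ−λ) = 0.1888/(44.4444−8.3916) = 0.005237 hr
In minutes: 0.005237·60 = 0.3142 min

Final: 0.3142 min


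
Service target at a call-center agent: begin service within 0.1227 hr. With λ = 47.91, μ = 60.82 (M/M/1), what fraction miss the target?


ρ = 47.91/60.82 = 0.7877
P(Wq > t) = ρ·e^{−(μ−λ)t} = 0.7877·e^{−1.5841}
= 0.7877·0.205141 = 0.161597

Final: 0.161597


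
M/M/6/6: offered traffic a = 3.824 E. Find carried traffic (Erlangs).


B(6,3.824) = 0.104592 (Erlang-B)
Carried load = a(1 − B) = 3.824·(1 − 0.104592) = 3.824·0.895408 = 3.4240 E

Final: 3.4240 Erlangs


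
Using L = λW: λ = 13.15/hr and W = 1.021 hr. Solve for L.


L = λW = 13.15·1.021 = 13.4261

Final: 13.4261


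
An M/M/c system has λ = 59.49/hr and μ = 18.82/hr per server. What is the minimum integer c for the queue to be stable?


Stability requires cμ > λ ⇔ c > λ/μ.
λ/μ = 59.49/18.82 = 3.1610
Minimum integer c = ⌊3.1610⌋ + 1 = 4
Check: 4·18.82 = 75.28 > 59.49, while 3·18.82 = 56.46 ≤ 59.49

Final: 4 servers


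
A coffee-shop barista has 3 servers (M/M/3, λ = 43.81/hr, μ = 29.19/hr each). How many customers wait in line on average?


a = λ/μ = 1.5009; ρ = a/3 = 0.5003
P₀ = 0.210318
Lq = P₀·a^c·ρ / (c!·(1−ρ)²) = 0.210318·3.38078·0.5003/(6·0.24971)
= 0.23742

Final: 0.23742


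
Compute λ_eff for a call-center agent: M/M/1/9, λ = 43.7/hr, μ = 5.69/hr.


ρ = 7.6801; P_K = (1−ρ)ρ^9/(1−ρ^10) = 0.869794
λ_eff = λ(1 − P_K) = 43.7·(1 − 0.869794) = 43.7·0.130206 = 5.6900 /hr

Final: 5.6900 /hr


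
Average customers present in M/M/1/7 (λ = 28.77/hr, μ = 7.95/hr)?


ρ = 28.77/7.95 = 3.6189
L = ρ[1 − (K+1)ρ^K + Kρ^(K+1)] / [(1−ρ)(1−ρ^(K+1))]
Numerator: 3.6189·(1 − 8·8128.476091 + 7·29415.881401) = 509841.895372
Denominator: (-2.6189)·(-29414.881401) = 77033.689404
L = 509841.895372/77033.689404 = 6.6184

Final: 6.6184


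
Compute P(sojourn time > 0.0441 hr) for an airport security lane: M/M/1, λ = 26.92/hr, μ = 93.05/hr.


W ~ Exponential(μ−λ) for M/M/1.
μ − λ = 93.05 − 26.92 = 66.1300
P(W > t) = e^{−(μ−λ)t} = e^{−2.9163} = 0.054132

Final: 0.054132


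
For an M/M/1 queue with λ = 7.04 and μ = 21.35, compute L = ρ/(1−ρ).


ρ = λ/μ = 7.04/21.35 = 0.3297
L = ρ/(1−ρ) = 0.3297/(1 − 0.3297) = 0.3297/0.6703 = 0.4920

Final: 0.4920


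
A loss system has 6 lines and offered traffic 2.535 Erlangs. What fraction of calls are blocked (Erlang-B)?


B(c,a) = (a^c/c!) / Σ_{k=0}^{c} a^k/k!
a^6/6! = 0.368583
Σ terms (k=0..6): 1.00000 + 2.53500 + 3.21311 + 2.71508 + 1.72068 + 0.87239 + 0.36858 = 12.424843
B = 0.368583/12.424843 = 0.029665

Final: 0.029665


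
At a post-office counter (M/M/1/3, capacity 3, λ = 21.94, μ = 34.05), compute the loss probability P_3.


ρ = λ/μ = 21.94/34.05 = 0.6443
P_K = (1−ρ)ρ^K/(1−ρ^(K+1)) = (0.3557·0.267521)/(1 − 0.172376)
= 0.095145/0.827624 = 0.114962

Final: 0.114962


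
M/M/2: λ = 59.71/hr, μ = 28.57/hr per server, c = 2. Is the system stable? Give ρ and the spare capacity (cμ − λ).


Total capacity cμ = 2·28.57 = 57.14/hr
ρ = λ/(cμ) = 59.71/57.14 = 1.0450
Stable ⇔ ρ < 1: NO
Spare capacity = cμ − λ = 57.14 − 59.71 = -2.57/hr

Final: ρ = 1.0450; unstable; margin = -2.57/hr


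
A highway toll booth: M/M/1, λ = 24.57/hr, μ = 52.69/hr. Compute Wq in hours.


ρ = 24.57/52.69 = 0.4663
Wq = ρ/(μ−λ) = 0.4663/(52.69 − 24.57) = 0.4663/28.12 = 0.01658 hr

Final: 0.01658 hr


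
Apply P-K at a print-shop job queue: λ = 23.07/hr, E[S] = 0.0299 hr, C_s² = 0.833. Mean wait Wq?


ρ = λ·E[S] = 23.07·0.0299 = 0.6898
E[S²] = E[S]²(1+C_s²) = 0.0299²·(1+0.833) = 0.001639
Wq = λ·E[S²]/(2(1−ρ)) = 23.07·0.001639/(2·0.3102) = 0.06094 hr

Final: 0.06094 hr


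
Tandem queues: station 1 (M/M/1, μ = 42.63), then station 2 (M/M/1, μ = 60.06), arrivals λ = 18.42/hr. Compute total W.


Each node sees arrival rate λ = 18.42/hr (tandem ⇒ throughput preserved).
W₁ = 1/(μ₁−λ) = 1/(42.63−18.42) = 0.04131 hr
W₂ = 1/(μ₂−λ) = 1/(60.06−18.42) = 0.02402 hr
W_total = W₁ + W₂ = 0.04131 + 0.02402 = 0.06532 hr

Final: 0.06532 hr


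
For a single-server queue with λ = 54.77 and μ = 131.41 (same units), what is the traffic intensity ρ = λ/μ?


ρ = λ/μ = 54.77/131.41 = 0.4168

Final: 0.4168


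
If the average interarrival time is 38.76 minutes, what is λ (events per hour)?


λ = 1/(interarrival time) in consistent units.
1 hour = 60 min, so λ = 60/38.76 = 1.5480 per hour

Final: 1.5480 /hr


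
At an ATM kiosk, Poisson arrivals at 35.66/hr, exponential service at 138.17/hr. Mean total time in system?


W = 1/(μ−λ) = 1/(138.17 − 35.66) = 1/102.51 = 0.009755 hr

Final: 0.009755 hr


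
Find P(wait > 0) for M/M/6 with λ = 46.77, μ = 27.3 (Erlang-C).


a = λ/μ = 1.7132; ρ = a/6 = 0.2855
P₀ = 0.180187 (from M/M/c formula)
C(c,a) = [a^c/(c!(1−ρ))]·P₀ = [25.28298/(720·0.7145)]·0.180187
= 0.04915·0.180187 = 0.008856

Final: 0.008856


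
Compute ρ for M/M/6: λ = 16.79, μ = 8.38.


ρ = λ/(cμ) = 16.79/(6·8.38) = 16.79/50.28 = 0.3339

Final: 0.3339


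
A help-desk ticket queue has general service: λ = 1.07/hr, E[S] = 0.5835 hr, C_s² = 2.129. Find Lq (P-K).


ρ = λ·E[S] = 1.07·0.5835 = 0.6243
Lq = ρ²(1+C_s²)/(2(1−ρ)) = 0.3898·(1+2.129)/(2·0.3757)
= 0.3898·3.1290/0.7513 = 1.62344

Final: 1.62344


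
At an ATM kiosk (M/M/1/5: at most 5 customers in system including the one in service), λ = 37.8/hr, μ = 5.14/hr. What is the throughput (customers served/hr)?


ρ = 7.3541; P_K = (1−ρ)ρ^5/(1−ρ^6) = 0.864027
λ_eff = λ(1 − P_K) = 37.8·(1 − 0.864027) = 37.8·0.135973 = 5.1398 /hr

Final: 5.1398 /hr


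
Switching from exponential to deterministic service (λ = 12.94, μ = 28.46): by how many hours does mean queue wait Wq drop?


ρ = 12.94/28.46 = 0.4547
Wq(M/M/1) = ρ/(μ−λ) = 0.4547/15.52 = 0.02930 hr
Wq(M/D/1) = ρ/(2(μ−λ)) = 0.01465 hr
Savings = 0.02930 − 0.01465 = 0.01465 hr

Final: 0.01465 hr


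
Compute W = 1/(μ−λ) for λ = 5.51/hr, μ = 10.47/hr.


W = 1/(μ−λ) = 1/(10.47 − 5.51) = 1/4.96 = 0.2016 hr

Final: 0.2016 hr


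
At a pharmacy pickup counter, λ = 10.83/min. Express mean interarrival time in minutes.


Mean interarrival time = 1/λ = 1/10.83 minute = 0.09234 minute
In minutes: 0.09234 × 1 = 0.09234 min

Final: 0.09234 min


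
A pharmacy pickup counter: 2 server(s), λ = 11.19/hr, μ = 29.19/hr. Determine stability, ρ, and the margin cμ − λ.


Total capacity cμ = 2·29.19 = 58.38/hr
ρ = λ/(cμ) = 11.19/58.38 = 0.1917
Stable ⇔ ρ < 1: YES
Spare capacity = cμ − λ = 58.38 − 11.19 = 47.19/hr

Final: ρ = 0.1917; stable; margin = 47.19/hr


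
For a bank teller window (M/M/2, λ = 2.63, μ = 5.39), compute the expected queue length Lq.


a = λ/μ = 0.4879; ρ = a/2 = 0.2440
P₀ = 0.607755
Lq = P₀·a^c·ρ / (c!·(1−ρ)²) = 0.607755·0.23809·0.2440/(2·0.57158)
= 0.03088

Final: 0.03088


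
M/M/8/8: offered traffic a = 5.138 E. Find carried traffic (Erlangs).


B(8,5.138) = 0.076639 (Erlang-B)
Carried load = a(1 − B) = 5.138·(1 − 0.076639) = 5.138·0.923361 = 4.7442 E

Final: 4.7442 Erlangs


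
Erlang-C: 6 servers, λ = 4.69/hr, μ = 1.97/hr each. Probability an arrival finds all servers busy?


a = λ/μ = 2.3807; ρ = a/6 = 0.3968
P₀ = 0.092094 (from M/M/c formula)
C(c,a) = [a^c/(c!(1−ρ))]·P₀ = [182.07055/(720·0.6032)]·0.092094
= 0.41921·0.092094 = 0.038607

Final: 0.038607


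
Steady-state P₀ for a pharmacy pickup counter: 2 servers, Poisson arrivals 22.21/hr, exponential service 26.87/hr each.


a = λ/μ = 22.21/26.87 = 0.8266; ρ = a/c = 0.4133
Σ_{k=0}^{1} a^k/k! (terms k=0..1) = 1.00000 + 0.82657 = 1.82657
Tail: a^2/(2!(1−ρ)) = 0.68322/(2·0.5867) = 0.58224
P₀ = 1/(1.82657 + 0.58224) = 1/2.40882 = 0.415142

Final: 0.415142
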